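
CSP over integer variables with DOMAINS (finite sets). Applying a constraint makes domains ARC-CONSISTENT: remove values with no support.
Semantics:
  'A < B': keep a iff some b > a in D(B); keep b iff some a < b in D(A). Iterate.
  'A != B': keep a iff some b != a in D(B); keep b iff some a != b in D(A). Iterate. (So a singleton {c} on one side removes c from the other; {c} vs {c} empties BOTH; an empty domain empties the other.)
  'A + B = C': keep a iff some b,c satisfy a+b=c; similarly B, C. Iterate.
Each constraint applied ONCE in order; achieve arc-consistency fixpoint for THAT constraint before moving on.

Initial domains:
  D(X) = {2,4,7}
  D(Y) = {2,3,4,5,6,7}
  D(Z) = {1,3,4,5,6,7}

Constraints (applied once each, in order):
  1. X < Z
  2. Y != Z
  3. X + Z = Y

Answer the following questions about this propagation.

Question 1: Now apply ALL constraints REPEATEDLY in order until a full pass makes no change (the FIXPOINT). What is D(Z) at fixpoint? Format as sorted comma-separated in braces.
pass 0 (initial): D(Z)={1,3,4,5,6,7}
pass 1: X {2,4,7}->{2,4}; Y {2,3,4,5,6,7}->{5,6,7}; Z {1,3,4,5,6,7}->{3,4,5}
pass 2: no change
Fixpoint after 2 passes: D(Z) = {3,4,5}

Answer: {3,4,5}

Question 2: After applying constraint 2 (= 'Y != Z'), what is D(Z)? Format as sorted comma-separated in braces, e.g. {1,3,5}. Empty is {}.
Constraint 1 (X < Z) on D(X)={2,4,7} D(Z)={1,3,4,5,6,7}: X {2,4,7}->{2,4}; Z {1,3,4,5,6,7}->{3,4,5,6,7}
Constraint 2 (Y != Z) on D(Y)={2,3,4,5,6,7} D(Z)={3,4,5,6,7}: no change
So after constraint 2: D(Z) = {3,4,5,6,7}

Answer: {3,4,5,6,7}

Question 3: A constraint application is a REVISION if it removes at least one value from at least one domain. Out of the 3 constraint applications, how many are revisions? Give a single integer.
Constraint 1 (X < Z) on D(X)={2,4,7} D(Z)={1,3,4,5,6,7}: X {2,4,7}->{2,4}; Z {1,3,4,5,6,7}->{3,4,5,6,7} => REVISION
Constraint 2 (Y != Z) on D(Y)={2,3,4,5,6,7} D(Z)={3,4,5,6,7}: no change => not a revision
Constraint 3 (X + Z = Y) on D(X)={2,4} D(Z)={3,4,5,6,7} D(Y)={2,3,4,5,6,7}: Z {3,4,5,6,7}->{3,4,5}; Y {2,3,4,5,6,7}->{5,6,7} => REVISION
Total revisions = 2

Answer: 2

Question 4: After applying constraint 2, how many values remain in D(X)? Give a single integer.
Answer: 2

Derivation:
Constraint 1 (X < Z) on D(X)={2,4,7} D(Z)={1,3,4,5,6,7}: X {2,4,7}->{2,4}; Z {1,3,4,5,6,7}->{3,4,5,6,7}
Constraint 2 (Y != Z) on D(Y)={2,3,4,5,6,7} D(Z)={3,4,5,6,7}: no change
So after constraint 2: D(X)={2,4}, size = 2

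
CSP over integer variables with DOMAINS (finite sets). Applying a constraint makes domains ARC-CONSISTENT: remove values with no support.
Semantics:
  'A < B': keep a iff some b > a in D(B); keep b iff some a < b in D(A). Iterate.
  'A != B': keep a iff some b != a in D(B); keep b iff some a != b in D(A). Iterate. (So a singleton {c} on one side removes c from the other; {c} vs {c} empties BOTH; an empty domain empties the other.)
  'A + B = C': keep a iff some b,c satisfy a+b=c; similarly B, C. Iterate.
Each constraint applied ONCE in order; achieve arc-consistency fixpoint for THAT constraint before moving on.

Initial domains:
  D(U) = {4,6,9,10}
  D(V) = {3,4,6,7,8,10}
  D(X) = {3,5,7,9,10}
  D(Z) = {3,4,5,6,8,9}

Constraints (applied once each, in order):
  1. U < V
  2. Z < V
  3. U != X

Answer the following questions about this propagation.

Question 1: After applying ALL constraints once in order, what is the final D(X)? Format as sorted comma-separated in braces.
Answer: {3,5,7,9,10}

Derivation:
Constraint 1 (U < V) on D(U)={4,6,9,10} D(V)={3,4,6,7,8,10}: U {4,6,9,10}->{4,6,9}; V {3,4,6,7,8,10}->{6,7,8,10}
Constraint 2 (Z < V) on D(Z)={3,4,5,6,8,9} D(V)={6,7,8,10}: no change
Constraint 3 (U != X) on D(U)={4,6,9} D(X)={3,5,7,9,10}: no change
So after all 3 constraints: D(X) = {3,5,7,9,10}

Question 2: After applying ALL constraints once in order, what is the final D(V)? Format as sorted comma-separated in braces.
Constraint 1 (U < V) on D(U)={4,6,9,10} D(V)={3,4,6,7,8,10}: U {4,6,9,10}->{4,6,9}; V {3,4,6,7,8,10}->{6,7,8,10}
Constraint 2 (Z < V) on D(Z)={3,4,5,6,8,9} D(V)={6,7,8,10}: no change
Constraint 3 (U != X) on D(U)={4,6,9} D(X)={3,5,7,9,10}: no change
So after all 3 constraints: D(V) = {6,7,8,10}

Answer: {6,7,8,10}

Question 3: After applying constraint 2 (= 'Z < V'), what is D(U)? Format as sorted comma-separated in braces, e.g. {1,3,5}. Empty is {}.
Constraint 1 (U < V) on D(U)={4,6,9,10} D(V)={3,4,6,7,8,10}: U {4,6,9,10}->{4,6,9}; V {3,4,6,7,8,10}->{6,7,8,10}
Constraint 2 (Z < V) on D(Z)={3,4,5,6,8,9} D(V)={6,7,8,10}: no change
So after constraint 2: D(U) = {4,6,9}

Answer: {4,6,9}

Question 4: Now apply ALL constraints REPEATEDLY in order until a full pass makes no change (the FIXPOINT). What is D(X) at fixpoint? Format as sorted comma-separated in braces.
pass 0 (initial): D(X)={3,5,7,9,10}
pass 1: U {4,6,9,10}->{4,6,9}; V {3,4,6,7,8,10}->{6,7,8,10}
pass 2: no change
Fixpoint after 2 passes: D(X) = {3,5,7,9,10}

Answer: {3,5,7,9,10}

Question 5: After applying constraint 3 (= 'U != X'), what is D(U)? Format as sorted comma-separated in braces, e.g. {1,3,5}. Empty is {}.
Answer: {4,6,9}

Derivation:
Constraint 1 (U < V) on D(U)={4,6,9,10} D(V)={3,4,6,7,8,10}: U {4,6,9,10}->{4,6,9}; V {3,4,6,7,8,10}->{6,7,8,10}
Constraint 2 (Z < V) on D(Z)={3,4,5,6,8,9} D(V)={6,7,8,10}: no change
Constraint 3 (U != X) on D(U)={4,6,9} D(X)={3,5,7,9,10}: no change
So after constraint 3: D(U) = {4,6,9}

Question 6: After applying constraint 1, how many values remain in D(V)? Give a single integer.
Constraint 1 (U < V) on D(U)={4,6,9,10} D(V)={3,4,6,7,8,10}: U {4,6,9,10}->{4,6,9}; V {3,4,6,7,8,10}->{6,7,8,10}
So after constraint 1: D(V)={6,7,8,10}, size = 4

Answer: 4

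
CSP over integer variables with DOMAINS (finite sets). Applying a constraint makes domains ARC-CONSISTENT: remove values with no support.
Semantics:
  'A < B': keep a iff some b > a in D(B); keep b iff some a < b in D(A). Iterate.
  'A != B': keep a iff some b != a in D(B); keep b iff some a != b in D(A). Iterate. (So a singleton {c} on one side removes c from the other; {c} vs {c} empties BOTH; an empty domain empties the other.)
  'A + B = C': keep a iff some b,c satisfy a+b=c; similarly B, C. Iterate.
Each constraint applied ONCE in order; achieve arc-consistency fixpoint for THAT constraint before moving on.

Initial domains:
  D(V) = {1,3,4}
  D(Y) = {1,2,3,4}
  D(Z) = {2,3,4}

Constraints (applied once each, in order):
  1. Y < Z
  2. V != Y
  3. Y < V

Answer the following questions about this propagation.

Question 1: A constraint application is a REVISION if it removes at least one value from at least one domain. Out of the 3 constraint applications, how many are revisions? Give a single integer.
Answer: 2

Derivation:
Constraint 1 (Y < Z) on D(Y)={1,2,3,4} D(Z)={2,3,4}: Y {1,2,3,4}->{1,2,3} => REVISION
Constraint 2 (V != Y) on D(V)={1,3,4} D(Y)={1,2,3}: no change => not a revision
Constraint 3 (Y < V) on D(Y)={1,2,3} D(V)={1,3,4}: V {1,3,4}->{3,4} => REVISION
Total revisions = 2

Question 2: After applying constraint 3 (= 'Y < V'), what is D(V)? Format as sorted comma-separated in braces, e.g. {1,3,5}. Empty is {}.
Constraint 1 (Y < Z) on D(Y)={1,2,3,4} D(Z)={2,3,4}: Y {1,2,3,4}->{1,2,3}
Constraint 2 (V != Y) on D(V)={1,3,4} D(Y)={1,2,3}: no change
Constraint 3 (Y < V) on D(Y)={1,2,3} D(V)={1,3,4}: V {1,3,4}->{3,4}
So after constraint 3: D(V) = {3,4}

Answer: {3,4}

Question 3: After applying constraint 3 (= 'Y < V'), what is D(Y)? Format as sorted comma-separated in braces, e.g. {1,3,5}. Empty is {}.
Answer: {1,2,3}

Derivation:
Constraint 1 (Y < Z) on D(Y)={1,2,3,4} D(Z)={2,3,4}: Y {1,2,3,4}->{1,2,3}
Constraint 2 (V != Y) on D(V)={1,3,4} D(Y)={1,2,3}: no change
Constraint 3 (Y < V) on D(Y)={1,2,3} D(V)={1,3,4}: V {1,3,4}->{3,4}
So after constraint 3: D(Y) = {1,2,3}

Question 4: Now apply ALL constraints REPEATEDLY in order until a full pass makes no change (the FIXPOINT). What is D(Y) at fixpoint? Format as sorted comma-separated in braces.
Answer: {1,2,3}

Derivation:
pass 0 (initial): D(Y)={1,2,3,4}
pass 1: V {1,3,4}->{3,4}; Y {1,2,3,4}->{1,2,3}
pass 2: no change
Fixpoint after 2 passes: D(Y) = {1,2,3}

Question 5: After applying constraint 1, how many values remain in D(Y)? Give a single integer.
Constraint 1 (Y < Z) on D(Y)={1,2,3,4} D(Z)={2,3,4}: Y {1,2,3,4}->{1,2,3}
So after constraint 1: D(Y)={1,2,3}, size = 3

Answer: 3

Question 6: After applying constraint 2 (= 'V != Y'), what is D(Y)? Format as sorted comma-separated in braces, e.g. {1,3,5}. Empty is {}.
Constraint 1 (Y < Z) on D(Y)={1,2,3,4} D(Z)={2,3,4}: Y {1,2,3,4}->{1,2,3}
Constraint 2 (V != Y) on D(V)={1,3,4} D(Y)={1,2,3}: no change
So after constraint 2: D(Y) = {1,2,3}

Answer: {1,2,3}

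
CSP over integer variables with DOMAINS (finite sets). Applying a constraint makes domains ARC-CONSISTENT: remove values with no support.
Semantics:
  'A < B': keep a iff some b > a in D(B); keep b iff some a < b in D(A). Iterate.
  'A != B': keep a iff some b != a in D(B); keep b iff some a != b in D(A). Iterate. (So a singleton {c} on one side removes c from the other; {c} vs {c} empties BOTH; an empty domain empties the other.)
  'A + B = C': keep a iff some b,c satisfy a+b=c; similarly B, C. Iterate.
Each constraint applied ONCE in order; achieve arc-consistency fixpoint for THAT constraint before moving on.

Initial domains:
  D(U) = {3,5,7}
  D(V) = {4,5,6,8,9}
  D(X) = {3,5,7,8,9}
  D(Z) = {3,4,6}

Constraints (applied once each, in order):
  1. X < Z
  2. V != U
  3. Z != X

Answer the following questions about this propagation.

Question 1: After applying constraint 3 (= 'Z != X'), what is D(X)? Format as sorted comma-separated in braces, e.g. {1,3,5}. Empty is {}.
Constraint 1 (X < Z) on D(X)={3,5,7,8,9} D(Z)={3,4,6}: X {3,5,7,8,9}->{3,5}; Z {3,4,6}->{4,6}
Constraint 2 (V != U) on D(V)={4,5,6,8,9} D(U)={3,5,7}: no change
Constraint 3 (Z != X) on D(Z)={4,6} D(X)={3,5}: no change
So after constraint 3: D(X) = {3,5}

Answer: {3,5}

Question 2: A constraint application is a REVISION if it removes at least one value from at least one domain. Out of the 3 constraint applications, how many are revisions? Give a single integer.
Answer: 1

Derivation:
Constraint 1 (X < Z) on D(X)={3,5,7,8,9} D(Z)={3,4,6}: X {3,5,7,8,9}->{3,5}; Z {3,4,6}->{4,6} => REVISION
Constraint 2 (V != U) on D(V)={4,5,6,8,9} D(U)={3,5,7}: no change => not a revision
Constraint 3 (Z != X) on D(Z)={4,6} D(X)={3,5}: no change => not a revision
Total revisions = 1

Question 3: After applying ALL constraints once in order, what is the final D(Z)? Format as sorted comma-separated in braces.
Constraint 1 (X < Z) on D(X)={3,5,7,8,9} D(Z)={3,4,6}: X {3,5,7,8,9}->{3,5}; Z {3,4,6}->{4,6}
Constraint 2 (V != U) on D(V)={4,5,6,8,9} D(U)={3,5,7}: no change
Constraint 3 (Z != X) on D(Z)={4,6} D(X)={3,5}: no change
So after all 3 constraints: D(Z) = {4,6}

Answer: {4,6}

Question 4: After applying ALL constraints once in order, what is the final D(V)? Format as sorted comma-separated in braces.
Constraint 1 (X < Z) on D(X)={3,5,7,8,9} D(Z)={3,4,6}: X {3,5,7,8,9}->{3,5}; Z {3,4,6}->{4,6}
Constraint 2 (V != U) on D(V)={4,5,6,8,9} D(U)={3,5,7}: no change
Constraint 3 (Z != X) on D(Z)={4,6} D(X)={3,5}: no change
So after all 3 constraints: D(V) = {4,5,6,8,9}

Answer: {4,5,6,8,9}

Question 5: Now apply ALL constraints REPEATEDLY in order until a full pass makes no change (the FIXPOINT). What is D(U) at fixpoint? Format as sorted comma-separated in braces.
pass 0 (initial): D(U)={3,5,7}
pass 1: X {3,5,7,8,9}->{3,5}; Z {3,4,6}->{4,6}
pass 2: no change
Fixpoint after 2 passes: D(U) = {3,5,7}

Answer: {3,5,7}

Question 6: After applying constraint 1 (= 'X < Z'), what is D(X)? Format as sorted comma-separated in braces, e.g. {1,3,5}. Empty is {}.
Constraint 1 (X < Z) on D(X)={3,5,7,8,9} D(Z)={3,4,6}: X {3,5,7,8,9}->{3,5}; Z {3,4,6}->{4,6}
So after constraint 1: D(X) = {3,5}

Answer: {3,5}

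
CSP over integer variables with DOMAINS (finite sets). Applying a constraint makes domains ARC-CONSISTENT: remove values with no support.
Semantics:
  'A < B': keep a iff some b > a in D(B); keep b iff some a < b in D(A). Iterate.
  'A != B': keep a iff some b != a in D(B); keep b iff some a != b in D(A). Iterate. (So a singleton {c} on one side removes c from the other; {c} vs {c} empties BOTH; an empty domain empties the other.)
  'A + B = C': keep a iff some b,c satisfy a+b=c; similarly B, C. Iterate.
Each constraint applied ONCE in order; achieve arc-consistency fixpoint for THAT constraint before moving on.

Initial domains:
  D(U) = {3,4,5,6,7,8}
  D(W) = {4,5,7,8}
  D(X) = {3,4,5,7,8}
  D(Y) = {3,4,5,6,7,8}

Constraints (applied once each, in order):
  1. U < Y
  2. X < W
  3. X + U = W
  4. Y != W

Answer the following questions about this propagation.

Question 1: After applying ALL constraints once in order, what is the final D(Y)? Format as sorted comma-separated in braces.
Answer: {4,5,6,7,8}

Derivation:
Constraint 1 (U < Y) on D(U)={3,4,5,6,7,8} D(Y)={3,4,5,6,7,8}: U {3,4,5,6,7,8}->{3,4,5,6,7}; Y {3,4,5,6,7,8}->{4,5,6,7,8}
Constraint 2 (X < W) on D(X)={3,4,5,7,8} D(W)={4,5,7,8}: X {3,4,5,7,8}->{3,4,5,7}
Constraint 3 (X + U = W) on D(X)={3,4,5,7} D(U)={3,4,5,6,7} D(W)={4,5,7,8}: X {3,4,5,7}->{3,4,5}; U {3,4,5,6,7}->{3,4,5}; W {4,5,7,8}->{7,8}
Constraint 4 (Y != W) on D(Y)={4,5,6,7,8} D(W)={7,8}: no change
So after all 4 constraints: D(Y) = {4,5,6,7,8}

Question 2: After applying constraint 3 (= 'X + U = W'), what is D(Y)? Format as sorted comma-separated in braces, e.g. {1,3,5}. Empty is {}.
Answer: {4,5,6,7,8}

Derivation:
Constraint 1 (U < Y) on D(U)={3,4,5,6,7,8} D(Y)={3,4,5,6,7,8}: U {3,4,5,6,7,8}->{3,4,5,6,7}; Y {3,4,5,6,7,8}->{4,5,6,7,8}
Constraint 2 (X < W) on D(X)={3,4,5,7,8} D(W)={4,5,7,8}: X {3,4,5,7,8}->{3,4,5,7}
Constraint 3 (X + U = W) on D(X)={3,4,5,7} D(U)={3,4,5,6,7} D(W)={4,5,7,8}: X {3,4,5,7}->{3,4,5}; U {3,4,5,6,7}->{3,4,5}; W {4,5,7,8}->{7,8}
So after constraint 3: D(Y) = {4,5,6,7,8}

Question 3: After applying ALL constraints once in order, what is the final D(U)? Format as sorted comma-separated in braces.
Constraint 1 (U < Y) on D(U)={3,4,5,6,7,8} D(Y)={3,4,5,6,7,8}: U {3,4,5,6,7,8}->{3,4,5,6,7}; Y {3,4,5,6,7,8}->{4,5,6,7,8}
Constraint 2 (X < W) on D(X)={3,4,5,7,8} D(W)={4,5,7,8}: X {3,4,5,7,8}->{3,4,5,7}
Constraint 3 (X + U = W) on D(X)={3,4,5,7} D(U)={3,4,5,6,7} D(W)={4,5,7,8}: X {3,4,5,7}->{3,4,5}; U {3,4,5,6,7}->{3,4,5}; W {4,5,7,8}->{7,8}
Constraint 4 (Y != W) on D(Y)={4,5,6,7,8} D(W)={7,8}: no change
So after all 4 constraints: D(U) = {3,4,5}

Answer: {3,4,5}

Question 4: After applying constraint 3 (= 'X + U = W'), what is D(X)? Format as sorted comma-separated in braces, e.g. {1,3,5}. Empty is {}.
Answer: {3,4,5}

Derivation:
Constraint 1 (U < Y) on D(U)={3,4,5,6,7,8} D(Y)={3,4,5,6,7,8}: U {3,4,5,6,7,8}->{3,4,5,6,7}; Y {3,4,5,6,7,8}->{4,5,6,7,8}
Constraint 2 (X < W) on D(X)={3,4,5,7,8} D(W)={4,5,7,8}: X {3,4,5,7,8}->{3,4,5,7}
Constraint 3 (X + U = W) on D(X)={3,4,5,7} D(U)={3,4,5,6,7} D(W)={4,5,7,8}: X {3,4,5,7}->{3,4,5}; U {3,4,5,6,7}->{3,4,5}; W {4,5,7,8}->{7,8}
So after constraint 3: D(X) = {3,4,5}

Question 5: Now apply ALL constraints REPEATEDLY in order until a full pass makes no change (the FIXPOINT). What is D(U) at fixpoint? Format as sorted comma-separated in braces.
pass 0 (initial): D(U)={3,4,5,6,7,8}
pass 1: U {3,4,5,6,7,8}->{3,4,5}; W {4,5,7,8}->{7,8}; X {3,4,5,7,8}->{3,4,5}; Y {3,4,5,6,7,8}->{4,5,6,7,8}
pass 2: no change
Fixpoint after 2 passes: D(U) = {3,4,5}

Answer: {3,4,5}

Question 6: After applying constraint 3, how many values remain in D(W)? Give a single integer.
Answer: 2

Derivation:
Constraint 1 (U < Y) on D(U)={3,4,5,6,7,8} D(Y)={3,4,5,6,7,8}: U {3,4,5,6,7,8}->{3,4,5,6,7}; Y {3,4,5,6,7,8}->{4,5,6,7,8}
Constraint 2 (X < W) on D(X)={3,4,5,7,8} D(W)={4,5,7,8}: X {3,4,5,7,8}->{3,4,5,7}
Constraint 3 (X + U = W) on D(X)={3,4,5,7} D(U)={3,4,5,6,7} D(W)={4,5,7,8}: X {3,4,5,7}->{3,4,5}; U {3,4,5,6,7}->{3,4,5}; W {4,5,7,8}->{7,8}
So after constraint 3: D(W)={7,8}, size = 2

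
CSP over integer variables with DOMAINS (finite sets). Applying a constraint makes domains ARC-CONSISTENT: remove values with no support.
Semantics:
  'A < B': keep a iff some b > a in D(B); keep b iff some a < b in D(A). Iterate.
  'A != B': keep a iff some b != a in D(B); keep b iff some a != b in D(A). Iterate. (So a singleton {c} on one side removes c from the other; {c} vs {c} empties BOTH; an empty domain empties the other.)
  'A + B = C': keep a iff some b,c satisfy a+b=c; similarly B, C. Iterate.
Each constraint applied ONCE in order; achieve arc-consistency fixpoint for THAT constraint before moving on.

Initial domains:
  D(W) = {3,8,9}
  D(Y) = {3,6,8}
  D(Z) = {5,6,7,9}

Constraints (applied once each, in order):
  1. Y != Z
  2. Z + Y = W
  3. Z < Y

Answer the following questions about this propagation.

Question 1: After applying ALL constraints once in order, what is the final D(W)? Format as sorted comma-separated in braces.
Constraint 1 (Y != Z) on D(Y)={3,6,8} D(Z)={5,6,7,9}: no change
Constraint 2 (Z + Y = W) on D(Z)={5,6,7,9} D(Y)={3,6,8} D(W)={3,8,9}: Z {5,6,7,9}->{5,6}; Y {3,6,8}->{3}; W {3,8,9}->{8,9}
Constraint 3 (Z < Y) on D(Z)={5,6} D(Y)={3}: Z {5,6}->{}; Y {3}->{}
So after all 3 constraints: D(W) = {8,9}

Answer: {8,9}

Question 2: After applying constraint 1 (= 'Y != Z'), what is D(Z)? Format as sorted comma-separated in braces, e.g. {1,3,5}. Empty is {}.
Constraint 1 (Y != Z) on D(Y)={3,6,8} D(Z)={5,6,7,9}: no change
So after constraint 1: D(Z) = {5,6,7,9}

Answer: {5,6,7,9}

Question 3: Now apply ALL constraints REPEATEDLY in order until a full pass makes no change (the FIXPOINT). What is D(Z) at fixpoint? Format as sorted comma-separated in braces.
Answer: {}

Derivation:
pass 0 (initial): D(Z)={5,6,7,9}
pass 1: W {3,8,9}->{8,9}; Y {3,6,8}->{}; Z {5,6,7,9}->{}
pass 2: W {8,9}->{}
pass 3: no change
Fixpoint after 3 passes: D(Z) = {}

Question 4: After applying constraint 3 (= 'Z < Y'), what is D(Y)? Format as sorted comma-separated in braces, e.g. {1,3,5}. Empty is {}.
Constraint 1 (Y != Z) on D(Y)={3,6,8} D(Z)={5,6,7,9}: no change
Constraint 2 (Z + Y = W) on D(Z)={5,6,7,9} D(Y)={3,6,8} D(W)={3,8,9}: Z {5,6,7,9}->{5,6}; Y {3,6,8}->{3}; W {3,8,9}->{8,9}
Constraint 3 (Z < Y) on D(Z)={5,6} D(Y)={3}: Z {5,6}->{}; Y {3}->{}
So after constraint 3: D(Y) = {}

Answer: {}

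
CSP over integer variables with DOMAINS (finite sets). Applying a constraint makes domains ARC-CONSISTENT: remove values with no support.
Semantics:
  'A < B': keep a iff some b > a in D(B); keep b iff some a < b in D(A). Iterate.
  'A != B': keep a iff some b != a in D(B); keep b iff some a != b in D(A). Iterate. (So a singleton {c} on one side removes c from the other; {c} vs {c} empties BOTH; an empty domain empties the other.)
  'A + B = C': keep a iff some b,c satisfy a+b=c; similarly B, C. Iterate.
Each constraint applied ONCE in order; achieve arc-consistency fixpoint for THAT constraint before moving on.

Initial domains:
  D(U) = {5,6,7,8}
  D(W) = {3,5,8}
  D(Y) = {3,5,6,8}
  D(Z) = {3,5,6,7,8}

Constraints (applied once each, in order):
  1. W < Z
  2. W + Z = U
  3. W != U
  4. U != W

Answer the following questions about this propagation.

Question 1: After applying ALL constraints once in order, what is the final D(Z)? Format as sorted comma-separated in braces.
Answer: {5}

Derivation:
Constraint 1 (W < Z) on D(W)={3,5,8} D(Z)={3,5,6,7,8}: W {3,5,8}->{3,5}; Z {3,5,6,7,8}->{5,6,7,8}
Constraint 2 (W + Z = U) on D(W)={3,5} D(Z)={5,6,7,8} D(U)={5,6,7,8}: W {3,5}->{3}; Z {5,6,7,8}->{5}; U {5,6,7,8}->{8}
Constraint 3 (W != U) on D(W)={3} D(U)={8}: no change
Constraint 4 (U != W) on D(U)={8} D(W)={3}: no change
So after all 4 constraints: D(Z) = {5}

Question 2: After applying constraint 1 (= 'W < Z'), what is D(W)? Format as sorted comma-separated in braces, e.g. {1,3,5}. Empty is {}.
Constraint 1 (W < Z) on D(W)={3,5,8} D(Z)={3,5,6,7,8}: W {3,5,8}->{3,5}; Z {3,5,6,7,8}->{5,6,7,8}
So after constraint 1: D(W) = {3,5}

Answer: {3,5}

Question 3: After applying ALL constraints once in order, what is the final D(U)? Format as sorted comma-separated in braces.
Answer: {8}

Derivation:
Constraint 1 (W < Z) on D(W)={3,5,8} D(Z)={3,5,6,7,8}: W {3,5,8}->{3,5}; Z {3,5,6,7,8}->{5,6,7,8}
Constraint 2 (W + Z = U) on D(W)={3,5} D(Z)={5,6,7,8} D(U)={5,6,7,8}: W {3,5}->{3}; Z {5,6,7,8}->{5}; U {5,6,7,8}->{8}
Constraint 3 (W != U) on D(W)={3} D(U)={8}: no change
Constraint 4 (U != W) on D(U)={8} D(W)={3}: no change
So after all 4 constraints: D(U) = {8}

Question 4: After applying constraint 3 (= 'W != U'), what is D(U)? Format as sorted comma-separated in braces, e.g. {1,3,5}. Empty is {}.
Constraint 1 (W < Z) on D(W)={3,5,8} D(Z)={3,5,6,7,8}: W {3,5,8}->{3,5}; Z {3,5,6,7,8}->{5,6,7,8}
Constraint 2 (W + Z = U) on D(W)={3,5} D(Z)={5,6,7,8} D(U)={5,6,7,8}: W {3,5}->{3}; Z {5,6,7,8}->{5}; U {5,6,7,8}->{8}
Constraint 3 (W != U) on D(W)={3} D(U)={8}: no change
So after constraint 3: D(U) = {8}

Answer: {8}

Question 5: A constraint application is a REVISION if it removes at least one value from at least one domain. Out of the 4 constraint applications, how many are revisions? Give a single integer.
Constraint 1 (W < Z) on D(W)={3,5,8} D(Z)={3,5,6,7,8}: W {3,5,8}->{3,5}; Z {3,5,6,7,8}->{5,6,7,8} => REVISION
Constraint 2 (W + Z = U) on D(W)={3,5} D(Z)={5,6,7,8} D(U)={5,6,7,8}: W {3,5}->{3}; Z {5,6,7,8}->{5}; U {5,6,7,8}->{8} => REVISION
Constraint 3 (W != U) on D(W)={3} D(U)={8}: no change => not a revision
Constraint 4 (U != W) on D(U)={8} D(W)={3}: no change => not a revision
Total revisions = 2

Answer: 2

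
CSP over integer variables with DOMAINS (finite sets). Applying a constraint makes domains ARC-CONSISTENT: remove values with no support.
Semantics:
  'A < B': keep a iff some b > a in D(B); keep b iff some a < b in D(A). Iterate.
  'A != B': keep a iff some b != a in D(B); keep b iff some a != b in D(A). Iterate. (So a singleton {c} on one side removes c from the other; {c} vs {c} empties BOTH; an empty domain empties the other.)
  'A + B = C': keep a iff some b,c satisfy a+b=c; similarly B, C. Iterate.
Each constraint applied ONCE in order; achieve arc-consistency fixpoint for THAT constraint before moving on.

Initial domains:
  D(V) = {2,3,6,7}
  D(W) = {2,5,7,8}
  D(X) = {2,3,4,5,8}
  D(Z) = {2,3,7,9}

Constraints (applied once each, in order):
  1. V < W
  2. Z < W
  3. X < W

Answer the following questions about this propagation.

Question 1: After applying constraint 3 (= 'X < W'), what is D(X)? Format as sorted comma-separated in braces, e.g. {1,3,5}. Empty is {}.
Constraint 1 (V < W) on D(V)={2,3,6,7} D(W)={2,5,7,8}: W {2,5,7,8}->{5,7,8}
Constraint 2 (Z < W) on D(Z)={2,3,7,9} D(W)={5,7,8}: Z {2,3,7,9}->{2,3,7}
Constraint 3 (X < W) on D(X)={2,3,4,5,8} D(W)={5,7,8}: X {2,3,4,5,8}->{2,3,4,5}
So after constraint 3: D(X) = {2,3,4,5}

Answer: {2,3,4,5}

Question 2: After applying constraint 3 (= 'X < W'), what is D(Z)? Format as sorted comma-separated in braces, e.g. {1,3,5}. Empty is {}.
Answer: {2,3,7}

Derivation:
Constraint 1 (V < W) on D(V)={2,3,6,7} D(W)={2,5,7,8}: W {2,5,7,8}->{5,7,8}
Constraint 2 (Z < W) on D(Z)={2,3,7,9} D(W)={5,7,8}: Z {2,3,7,9}->{2,3,7}
Constraint 3 (X < W) on D(X)={2,3,4,5,8} D(W)={5,7,8}: X {2,3,4,5,8}->{2,3,4,5}
So after constraint 3: D(Z) = {2,3,7}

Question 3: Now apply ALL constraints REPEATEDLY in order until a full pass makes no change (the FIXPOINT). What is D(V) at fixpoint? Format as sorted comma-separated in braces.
Answer: {2,3,6,7}

Derivation:
pass 0 (initial): D(V)={2,3,6,7}
pass 1: W {2,5,7,8}->{5,7,8}; X {2,3,4,5,8}->{2,3,4,5}; Z {2,3,7,9}->{2,3,7}
pass 2: no change
Fixpoint after 2 passes: D(V) = {2,3,6,7}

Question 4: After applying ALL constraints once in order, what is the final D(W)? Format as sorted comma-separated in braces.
Constraint 1 (V < W) on D(V)={2,3,6,7} D(W)={2,5,7,8}: W {2,5,7,8}->{5,7,8}
Constraint 2 (Z < W) on D(Z)={2,3,7,9} D(W)={5,7,8}: Z {2,3,7,9}->{2,3,7}
Constraint 3 (X < W) on D(X)={2,3,4,5,8} D(W)={5,7,8}: X {2,3,4,5,8}->{2,3,4,5}
So after all 3 constraints: D(W) = {5,7,8}

Answer: {5,7,8}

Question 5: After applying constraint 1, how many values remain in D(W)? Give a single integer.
Constraint 1 (V < W) on D(V)={2,3,6,7} D(W)={2,5,7,8}: W {2,5,7,8}->{5,7,8}
So after constraint 1: D(W)={5,7,8}, size = 3

Answer: 3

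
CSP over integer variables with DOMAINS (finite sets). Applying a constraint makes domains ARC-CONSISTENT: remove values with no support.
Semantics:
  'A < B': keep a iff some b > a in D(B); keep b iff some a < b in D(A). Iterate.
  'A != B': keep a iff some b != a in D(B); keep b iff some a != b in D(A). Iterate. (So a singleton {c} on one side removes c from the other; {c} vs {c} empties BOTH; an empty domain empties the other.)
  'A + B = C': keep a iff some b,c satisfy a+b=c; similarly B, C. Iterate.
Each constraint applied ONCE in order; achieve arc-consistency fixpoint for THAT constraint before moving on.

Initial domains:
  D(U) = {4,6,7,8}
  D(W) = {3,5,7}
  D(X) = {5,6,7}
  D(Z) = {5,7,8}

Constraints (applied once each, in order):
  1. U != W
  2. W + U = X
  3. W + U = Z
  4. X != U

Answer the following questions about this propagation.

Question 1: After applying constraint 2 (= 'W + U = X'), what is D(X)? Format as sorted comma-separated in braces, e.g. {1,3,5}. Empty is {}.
Constraint 1 (U != W) on D(U)={4,6,7,8} D(W)={3,5,7}: no change
Constraint 2 (W + U = X) on D(W)={3,5,7} D(U)={4,6,7,8} D(X)={5,6,7}: W {3,5,7}->{3}; U {4,6,7,8}->{4}; X {5,6,7}->{7}
So after constraint 2: D(X) = {7}

Answer: {7}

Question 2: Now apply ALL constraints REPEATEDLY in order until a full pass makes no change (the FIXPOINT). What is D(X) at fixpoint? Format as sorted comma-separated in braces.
Answer: {7}

Derivation:
pass 0 (initial): D(X)={5,6,7}
pass 1: U {4,6,7,8}->{4}; W {3,5,7}->{3}; X {5,6,7}->{7}; Z {5,7,8}->{7}
pass 2: no change
Fixpoint after 2 passes: D(X) = {7}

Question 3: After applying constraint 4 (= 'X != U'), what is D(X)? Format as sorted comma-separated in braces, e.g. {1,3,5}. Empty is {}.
Answer: {7}

Derivation:
Constraint 1 (U != W) on D(U)={4,6,7,8} D(W)={3,5,7}: no change
Constraint 2 (W + U = X) on D(W)={3,5,7} D(U)={4,6,7,8} D(X)={5,6,7}: W {3,5,7}->{3}; U {4,6,7,8}->{4}; X {5,6,7}->{7}
Constraint 3 (W + U = Z) on D(W)={3} D(U)={4} D(Z)={5,7,8}: Z {5,7,8}->{7}
Constraint 4 (X != U) on D(X)={7} D(U)={4}: no change
So after constraint 4: D(X) = {7}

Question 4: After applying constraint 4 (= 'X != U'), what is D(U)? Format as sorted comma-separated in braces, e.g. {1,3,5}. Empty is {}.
Answer: {4}

Derivation:
Constraint 1 (U != W) on D(U)={4,6,7,8} D(W)={3,5,7}: no change
Constraint 2 (W + U = X) on D(W)={3,5,7} D(U)={4,6,7,8} D(X)={5,6,7}: W {3,5,7}->{3}; U {4,6,7,8}->{4}; X {5,6,7}->{7}
Constraint 3 (W + U = Z) on D(W)={3} D(U)={4} D(Z)={5,7,8}: Z {5,7,8}->{7}
Constraint 4 (X != U) on D(X)={7} D(U)={4}: no change
So after constraint 4: D(U) = {4}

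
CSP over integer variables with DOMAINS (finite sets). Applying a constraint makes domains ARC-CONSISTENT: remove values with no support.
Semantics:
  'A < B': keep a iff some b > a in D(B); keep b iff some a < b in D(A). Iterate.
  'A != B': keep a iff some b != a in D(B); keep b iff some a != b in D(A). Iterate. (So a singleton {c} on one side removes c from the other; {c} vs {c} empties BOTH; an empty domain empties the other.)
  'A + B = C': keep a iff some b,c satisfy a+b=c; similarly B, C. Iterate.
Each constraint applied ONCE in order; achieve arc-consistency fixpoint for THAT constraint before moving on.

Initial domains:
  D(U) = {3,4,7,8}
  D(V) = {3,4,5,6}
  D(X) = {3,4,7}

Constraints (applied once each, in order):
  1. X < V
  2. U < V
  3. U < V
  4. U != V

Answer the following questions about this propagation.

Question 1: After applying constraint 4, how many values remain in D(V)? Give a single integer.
Answer: 3

Derivation:
Constraint 1 (X < V) on D(X)={3,4,7} D(V)={3,4,5,6}: X {3,4,7}->{3,4}; V {3,4,5,6}->{4,5,6}
Constraint 2 (U < V) on D(U)={3,4,7,8} D(V)={4,5,6}: U {3,4,7,8}->{3,4}
Constraint 3 (U < V) on D(U)={3,4} D(V)={4,5,6}: no change
Constraint 4 (U != V) on D(U)={3,4} D(V)={4,5,6}: no change
So after constraint 4: D(V)={4,5,6}, size = 3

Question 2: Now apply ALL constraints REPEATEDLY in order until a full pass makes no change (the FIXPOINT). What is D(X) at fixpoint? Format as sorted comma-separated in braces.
Answer: {3,4}

Derivation:
pass 0 (initial): D(X)={3,4,7}
pass 1: U {3,4,7,8}->{3,4}; V {3,4,5,6}->{4,5,6}; X {3,4,7}->{3,4}
pass 2: no change
Fixpoint after 2 passes: D(X) = {3,4}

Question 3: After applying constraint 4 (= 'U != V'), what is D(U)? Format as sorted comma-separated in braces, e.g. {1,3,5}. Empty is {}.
Answer: {3,4}

Derivation:
Constraint 1 (X < V) on D(X)={3,4,7} D(V)={3,4,5,6}: X {3,4,7}->{3,4}; V {3,4,5,6}->{4,5,6}
Constraint 2 (U < V) on D(U)={3,4,7,8} D(V)={4,5,6}: U {3,4,7,8}->{3,4}
Constraint 3 (U < V) on D(U)={3,4} D(V)={4,5,6}: no change
Constraint 4 (U != V) on D(U)={3,4} D(V)={4,5,6}: no change
So after constraint 4: D(U) = {3,4}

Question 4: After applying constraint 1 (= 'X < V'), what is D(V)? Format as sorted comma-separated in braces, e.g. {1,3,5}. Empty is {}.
Constraint 1 (X < V) on D(X)={3,4,7} D(V)={3,4,5,6}: X {3,4,7}->{3,4}; V {3,4,5,6}->{4,5,6}
So after constraint 1: D(V) = {4,5,6}

Answer: {4,5,6}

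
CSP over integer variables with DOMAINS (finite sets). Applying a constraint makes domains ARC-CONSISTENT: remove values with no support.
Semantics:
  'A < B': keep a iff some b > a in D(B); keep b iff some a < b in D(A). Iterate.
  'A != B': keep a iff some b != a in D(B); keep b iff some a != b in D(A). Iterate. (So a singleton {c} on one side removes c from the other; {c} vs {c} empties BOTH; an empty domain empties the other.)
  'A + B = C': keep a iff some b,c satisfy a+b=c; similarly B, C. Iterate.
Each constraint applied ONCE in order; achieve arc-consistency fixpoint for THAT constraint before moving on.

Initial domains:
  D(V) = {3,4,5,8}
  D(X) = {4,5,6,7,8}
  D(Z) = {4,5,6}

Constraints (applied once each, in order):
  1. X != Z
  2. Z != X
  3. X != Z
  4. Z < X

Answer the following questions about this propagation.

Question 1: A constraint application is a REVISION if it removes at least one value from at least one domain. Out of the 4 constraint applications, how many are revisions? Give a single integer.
Constraint 1 (X != Z) on D(X)={4,5,6,7,8} D(Z)={4,5,6}: no change => not a revision
Constraint 2 (Z != X) on D(Z)={4,5,6} D(X)={4,5,6,7,8}: no change => not a revision
Constraint 3 (X != Z) on D(X)={4,5,6,7,8} D(Z)={4,5,6}: no change => not a revision
Constraint 4 (Z < X) on D(Z)={4,5,6} D(X)={4,5,6,7,8}: X {4,5,6,7,8}->{5,6,7,8} => REVISION
Total revisions = 1

Answer: 1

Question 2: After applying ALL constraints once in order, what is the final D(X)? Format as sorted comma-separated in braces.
Answer: {5,6,7,8}

Derivation:
Constraint 1 (X != Z) on D(X)={4,5,6,7,8} D(Z)={4,5,6}: no change
Constraint 2 (Z != X) on D(Z)={4,5,6} D(X)={4,5,6,7,8}: no change
Constraint 3 (X != Z) on D(X)={4,5,6,7,8} D(Z)={4,5,6}: no change
Constraint 4 (Z < X) on D(Z)={4,5,6} D(X)={4,5,6,7,8}: X {4,5,6,7,8}->{5,6,7,8}
So after all 4 constraints: D(X) = {5,6,7,8}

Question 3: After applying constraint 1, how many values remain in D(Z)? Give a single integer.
Answer: 3

Derivation:
Constraint 1 (X != Z) on D(X)={4,5,6,7,8} D(Z)={4,5,6}: no change
So after constraint 1: D(Z)={4,5,6}, size = 3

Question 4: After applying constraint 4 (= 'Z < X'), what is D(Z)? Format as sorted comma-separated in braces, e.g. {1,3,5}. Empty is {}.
Constraint 1 (X != Z) on D(X)={4,5,6,7,8} D(Z)={4,5,6}: no change
Constraint 2 (Z != X) on D(Z)={4,5,6} D(X)={4,5,6,7,8}: no change
Constraint 3 (X != Z) on D(X)={4,5,6,7,8} D(Z)={4,5,6}: no change
Constraint 4 (Z < X) on D(Z)={4,5,6} D(X)={4,5,6,7,8}: X {4,5,6,7,8}->{5,6,7,8}
So after constraint 4: D(Z) = {4,5,6}

Answer: {4,5,6}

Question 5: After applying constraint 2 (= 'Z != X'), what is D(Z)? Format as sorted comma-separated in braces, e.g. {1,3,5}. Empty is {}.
Answer: {4,5,6}

Derivation:
Constraint 1 (X != Z) on D(X)={4,5,6,7,8} D(Z)={4,5,6}: no change
Constraint 2 (Z != X) on D(Z)={4,5,6} D(X)={4,5,6,7,8}: no change
So after constraint 2: D(Z) = {4,5,6}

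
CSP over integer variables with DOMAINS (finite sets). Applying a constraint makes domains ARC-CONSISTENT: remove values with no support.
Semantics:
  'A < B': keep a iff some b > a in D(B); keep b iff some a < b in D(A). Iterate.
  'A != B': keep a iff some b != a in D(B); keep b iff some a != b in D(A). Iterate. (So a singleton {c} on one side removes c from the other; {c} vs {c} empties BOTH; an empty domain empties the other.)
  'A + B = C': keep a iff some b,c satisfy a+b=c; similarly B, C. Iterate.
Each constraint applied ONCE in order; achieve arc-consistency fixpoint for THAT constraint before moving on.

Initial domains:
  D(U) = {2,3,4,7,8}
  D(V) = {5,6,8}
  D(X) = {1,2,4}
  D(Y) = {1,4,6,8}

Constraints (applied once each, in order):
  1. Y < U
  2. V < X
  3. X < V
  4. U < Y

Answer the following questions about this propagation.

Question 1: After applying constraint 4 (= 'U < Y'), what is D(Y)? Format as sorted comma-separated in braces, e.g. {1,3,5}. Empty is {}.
Constraint 1 (Y < U) on D(Y)={1,4,6,8} D(U)={2,3,4,7,8}: Y {1,4,6,8}->{1,4,6}
Constraint 2 (V < X) on D(V)={5,6,8} D(X)={1,2,4}: V {5,6,8}->{}; X {1,2,4}->{}
Constraint 3 (X < V) on D(X)={} D(V)={}: no change
Constraint 4 (U < Y) on D(U)={2,3,4,7,8} D(Y)={1,4,6}: U {2,3,4,7,8}->{2,3,4}; Y {1,4,6}->{4,6}
So after constraint 4: D(Y) = {4,6}

Answer: {4,6}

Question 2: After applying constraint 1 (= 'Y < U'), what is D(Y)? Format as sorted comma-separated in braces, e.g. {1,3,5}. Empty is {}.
Constraint 1 (Y < U) on D(Y)={1,4,6,8} D(U)={2,3,4,7,8}: Y {1,4,6,8}->{1,4,6}
So after constraint 1: D(Y) = {1,4,6}

Answer: {1,4,6}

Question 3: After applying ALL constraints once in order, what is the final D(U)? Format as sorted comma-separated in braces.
Constraint 1 (Y < U) on D(Y)={1,4,6,8} D(U)={2,3,4,7,8}: Y {1,4,6,8}->{1,4,6}
Constraint 2 (V < X) on D(V)={5,6,8} D(X)={1,2,4}: V {5,6,8}->{}; X {1,2,4}->{}
Constraint 3 (X < V) on D(X)={} D(V)={}: no change
Constraint 4 (U < Y) on D(U)={2,3,4,7,8} D(Y)={1,4,6}: U {2,3,4,7,8}->{2,3,4}; Y {1,4,6}->{4,6}
So after all 4 constraints: D(U) = {2,3,4}

Answer: {2,3,4}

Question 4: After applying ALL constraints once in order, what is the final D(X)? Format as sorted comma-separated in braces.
Constraint 1 (Y < U) on D(Y)={1,4,6,8} D(U)={2,3,4,7,8}: Y {1,4,6,8}->{1,4,6}
Constraint 2 (V < X) on D(V)={5,6,8} D(X)={1,2,4}: V {5,6,8}->{}; X {1,2,4}->{}
Constraint 3 (X < V) on D(X)={} D(V)={}: no change
Constraint 4 (U < Y) on D(U)={2,3,4,7,8} D(Y)={1,4,6}: U {2,3,4,7,8}->{2,3,4}; Y {1,4,6}->{4,6}
So after all 4 constraints: D(X) = {}

Answer: {}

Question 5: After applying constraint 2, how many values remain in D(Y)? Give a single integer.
Constraint 1 (Y < U) on D(Y)={1,4,6,8} D(U)={2,3,4,7,8}: Y {1,4,6,8}->{1,4,6}
Constraint 2 (V < X) on D(V)={5,6,8} D(X)={1,2,4}: V {5,6,8}->{}; X {1,2,4}->{}
So after constraint 2: D(Y)={1,4,6}, size = 3

Answer: 3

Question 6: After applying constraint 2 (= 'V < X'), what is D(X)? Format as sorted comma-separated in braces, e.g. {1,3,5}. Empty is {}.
Constraint 1 (Y < U) on D(Y)={1,4,6,8} D(U)={2,3,4,7,8}: Y {1,4,6,8}->{1,4,6}
Constraint 2 (V < X) on D(V)={5,6,8} D(X)={1,2,4}: V {5,6,8}->{}; X {1,2,4}->{}
So after constraint 2: D(X) = {}

Answer: {}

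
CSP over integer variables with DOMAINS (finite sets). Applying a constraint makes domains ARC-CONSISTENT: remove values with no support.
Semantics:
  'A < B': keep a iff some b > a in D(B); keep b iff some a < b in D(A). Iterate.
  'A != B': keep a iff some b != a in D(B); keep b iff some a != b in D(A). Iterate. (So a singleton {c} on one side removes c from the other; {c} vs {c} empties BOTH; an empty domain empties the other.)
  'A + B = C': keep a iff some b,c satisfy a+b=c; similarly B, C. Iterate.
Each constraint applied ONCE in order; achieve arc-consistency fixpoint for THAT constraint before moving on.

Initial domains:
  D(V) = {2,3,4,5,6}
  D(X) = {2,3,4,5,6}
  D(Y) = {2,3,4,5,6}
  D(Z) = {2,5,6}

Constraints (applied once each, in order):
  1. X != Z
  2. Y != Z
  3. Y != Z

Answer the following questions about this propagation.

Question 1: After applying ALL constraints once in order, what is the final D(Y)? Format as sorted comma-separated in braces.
Answer: {2,3,4,5,6}

Derivation:
Constraint 1 (X != Z) on D(X)={2,3,4,5,6} D(Z)={2,5,6}: no change
Constraint 2 (Y != Z) on D(Y)={2,3,4,5,6} D(Z)={2,5,6}: no change
Constraint 3 (Y != Z) on D(Y)={2,3,4,5,6} D(Z)={2,5,6}: no change
So after all 3 constraints: D(Y) = {2,3,4,5,6}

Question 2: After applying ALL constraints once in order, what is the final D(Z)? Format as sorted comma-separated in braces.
Answer: {2,5,6}

Derivation:
Constraint 1 (X != Z) on D(X)={2,3,4,5,6} D(Z)={2,5,6}: no change
Constraint 2 (Y != Z) on D(Y)={2,3,4,5,6} D(Z)={2,5,6}: no change
Constraint 3 (Y != Z) on D(Y)={2,3,4,5,6} D(Z)={2,5,6}: no change
So after all 3 constraints: D(Z) = {2,5,6}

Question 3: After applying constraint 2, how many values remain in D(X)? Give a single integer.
Answer: 5

Derivation:
Constraint 1 (X != Z) on D(X)={2,3,4,5,6} D(Z)={2,5,6}: no change
Constraint 2 (Y != Z) on D(Y)={2,3,4,5,6} D(Z)={2,5,6}: no change
So after constraint 2: D(X)={2,3,4,5,6}, size = 5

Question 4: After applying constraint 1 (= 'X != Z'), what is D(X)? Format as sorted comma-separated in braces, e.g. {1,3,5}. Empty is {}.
Answer: {2,3,4,5,6}

Derivation:
Constraint 1 (X != Z) on D(X)={2,3,4,5,6} D(Z)={2,5,6}: no change
So after constraint 1: D(X) = {2,3,4,5,6}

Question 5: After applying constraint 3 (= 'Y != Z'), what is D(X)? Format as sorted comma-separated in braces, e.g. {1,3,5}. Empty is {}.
Constraint 1 (X != Z) on D(X)={2,3,4,5,6} D(Z)={2,5,6}: no change
Constraint 2 (Y != Z) on D(Y)={2,3,4,5,6} D(Z)={2,5,6}: no change
Constraint 3 (Y != Z) on D(Y)={2,3,4,5,6} D(Z)={2,5,6}: no change
So after constraint 3: D(X) = {2,3,4,5,6}

Answer: {2,3,4,5,6}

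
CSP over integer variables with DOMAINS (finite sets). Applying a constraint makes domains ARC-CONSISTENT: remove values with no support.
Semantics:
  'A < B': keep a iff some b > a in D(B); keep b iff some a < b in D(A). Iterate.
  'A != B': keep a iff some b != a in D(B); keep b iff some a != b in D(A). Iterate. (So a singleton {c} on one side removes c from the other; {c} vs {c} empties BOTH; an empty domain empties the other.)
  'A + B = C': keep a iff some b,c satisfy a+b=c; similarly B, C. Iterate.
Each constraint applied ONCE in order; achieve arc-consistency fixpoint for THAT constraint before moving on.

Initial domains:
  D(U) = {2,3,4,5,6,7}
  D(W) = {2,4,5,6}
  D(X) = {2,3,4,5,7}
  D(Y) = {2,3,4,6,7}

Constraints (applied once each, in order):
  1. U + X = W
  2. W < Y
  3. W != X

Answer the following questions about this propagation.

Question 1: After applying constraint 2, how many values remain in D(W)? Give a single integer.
Answer: 3

Derivation:
Constraint 1 (U + X = W) on D(U)={2,3,4,5,6,7} D(X)={2,3,4,5,7} D(W)={2,4,5,6}: U {2,3,4,5,6,7}->{2,3,4}; X {2,3,4,5,7}->{2,3,4}; W {2,4,5,6}->{4,5,6}
Constraint 2 (W < Y) on D(W)={4,5,6} D(Y)={2,3,4,6,7}: Y {2,3,4,6,7}->{6,7}
So after constraint 2: D(W)={4,5,6}, size = 3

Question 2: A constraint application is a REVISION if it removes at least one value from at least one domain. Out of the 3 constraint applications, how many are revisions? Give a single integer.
Answer: 2

Derivation:
Constraint 1 (U + X = W) on D(U)={2,3,4,5,6,7} D(X)={2,3,4,5,7} D(W)={2,4,5,6}: U {2,3,4,5,6,7}->{2,3,4}; X {2,3,4,5,7}->{2,3,4}; W {2,4,5,6}->{4,5,6} => REVISION
Constraint 2 (W < Y) on D(W)={4,5,6} D(Y)={2,3,4,6,7}: Y {2,3,4,6,7}->{6,7} => REVISION
Constraint 3 (W != X) on D(W)={4,5,6} D(X)={2,3,4}: no change => not a revision
Total revisions = 2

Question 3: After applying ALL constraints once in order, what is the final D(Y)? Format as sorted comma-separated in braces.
Constraint 1 (U + X = W) on D(U)={2,3,4,5,6,7} D(X)={2,3,4,5,7} D(W)={2,4,5,6}: U {2,3,4,5,6,7}->{2,3,4}; X {2,3,4,5,7}->{2,3,4}; W {2,4,5,6}->{4,5,6}
Constraint 2 (W < Y) on D(W)={4,5,6} D(Y)={2,3,4,6,7}: Y {2,3,4,6,7}->{6,7}
Constraint 3 (W != X) on D(W)={4,5,6} D(X)={2,3,4}: no change
So after all 3 constraints: D(Y) = {6,7}

Answer: {6,7}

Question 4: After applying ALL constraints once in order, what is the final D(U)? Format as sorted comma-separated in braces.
Constraint 1 (U + X = W) on D(U)={2,3,4,5,6,7} D(X)={2,3,4,5,7} D(W)={2,4,5,6}: U {2,3,4,5,6,7}->{2,3,4}; X {2,3,4,5,7}->{2,3,4}; W {2,4,5,6}->{4,5,6}
Constraint 2 (W < Y) on D(W)={4,5,6} D(Y)={2,3,4,6,7}: Y {2,3,4,6,7}->{6,7}
Constraint 3 (W != X) on D(W)={4,5,6} D(X)={2,3,4}: no change
So after all 3 constraints: D(U) = {2,3,4}

Answer: {2,3,4}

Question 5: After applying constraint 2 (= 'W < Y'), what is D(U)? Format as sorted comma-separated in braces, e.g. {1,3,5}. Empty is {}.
Answer: {2,3,4}

Derivation:
Constraint 1 (U + X = W) on D(U)={2,3,4,5,6,7} D(X)={2,3,4,5,7} D(W)={2,4,5,6}: U {2,3,4,5,6,7}->{2,3,4}; X {2,3,4,5,7}->{2,3,4}; W {2,4,5,6}->{4,5,6}
Constraint 2 (W < Y) on D(W)={4,5,6} D(Y)={2,3,4,6,7}: Y {2,3,4,6,7}->{6,7}
So after constraint 2: D(U) = {2,3,4}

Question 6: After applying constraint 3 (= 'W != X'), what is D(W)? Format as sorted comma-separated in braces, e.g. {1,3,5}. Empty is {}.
Constraint 1 (U + X = W) on D(U)={2,3,4,5,6,7} D(X)={2,3,4,5,7} D(W)={2,4,5,6}: U {2,3,4,5,6,7}->{2,3,4}; X {2,3,4,5,7}->{2,3,4}; W {2,4,5,6}->{4,5,6}
Constraint 2 (W < Y) on D(W)={4,5,6} D(Y)={2,3,4,6,7}: Y {2,3,4,6,7}->{6,7}
Constraint 3 (W != X) on D(W)={4,5,6} D(X)={2,3,4}: no change
So after constraint 3: D(W) = {4,5,6}

Answer: {4,5,6}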